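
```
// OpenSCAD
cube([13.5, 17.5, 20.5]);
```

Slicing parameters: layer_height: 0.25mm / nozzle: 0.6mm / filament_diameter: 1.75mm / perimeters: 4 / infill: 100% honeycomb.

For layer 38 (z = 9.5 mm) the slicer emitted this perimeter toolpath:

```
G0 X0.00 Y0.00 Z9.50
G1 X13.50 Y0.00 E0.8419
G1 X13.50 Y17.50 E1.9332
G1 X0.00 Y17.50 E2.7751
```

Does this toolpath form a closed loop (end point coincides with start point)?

Start point (G0): (0.00, 0.00). End point (last G1): the path does not return to the start — open.

no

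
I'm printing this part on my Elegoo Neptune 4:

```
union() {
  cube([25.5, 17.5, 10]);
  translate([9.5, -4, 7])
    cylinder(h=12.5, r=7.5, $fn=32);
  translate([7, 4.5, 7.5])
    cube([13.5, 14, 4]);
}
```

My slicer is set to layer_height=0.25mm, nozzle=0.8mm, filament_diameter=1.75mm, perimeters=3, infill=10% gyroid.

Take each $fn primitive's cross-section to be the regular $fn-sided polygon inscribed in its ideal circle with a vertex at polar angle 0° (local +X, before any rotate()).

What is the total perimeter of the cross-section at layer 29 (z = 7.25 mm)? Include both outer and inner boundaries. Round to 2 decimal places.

At z = 7.25 mm: the cube is present — its section is the full 25.5×17.5 rectangle (perimeter 86.00 mm); the r=7.5 cylinder at (9.5, -4) gives a regular 32-gon of circumradius 7.5 (constant along its height) (perimeter = 2·32·7.500·sin(180°/32) = 47.05 mm); the cube at (7, 4.5) is absent (z outside [7.5, 11.5]); Taking the union: the regions partially overlap (shared area 30.98 mm²), so the edge portions inside another operand are dropped and the merged outline is re-measured after clipping — boundary = 105.32 mm. Overall, the cross-section is a single solid region. Total boundary length (outer) = 105.32 mm.

105.32 mm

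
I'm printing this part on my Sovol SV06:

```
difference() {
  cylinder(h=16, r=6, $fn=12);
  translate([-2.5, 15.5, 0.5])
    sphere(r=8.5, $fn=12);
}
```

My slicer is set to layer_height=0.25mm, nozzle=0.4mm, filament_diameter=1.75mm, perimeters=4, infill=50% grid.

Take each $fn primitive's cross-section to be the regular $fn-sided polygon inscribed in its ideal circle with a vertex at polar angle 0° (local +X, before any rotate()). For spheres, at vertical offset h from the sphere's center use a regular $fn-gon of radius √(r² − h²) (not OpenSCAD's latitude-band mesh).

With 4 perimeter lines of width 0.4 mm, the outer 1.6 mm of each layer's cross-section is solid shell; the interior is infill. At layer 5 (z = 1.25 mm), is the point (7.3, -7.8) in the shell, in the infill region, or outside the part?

outside

At z = 1.25 mm: the r=6 cylinder contributes a regular 12-gon of circumradius 6; the r=8.5 sphere at (-2.5, 15.5) contributes a regular 12-gon of circumradius √(8.5²−0.75²) = 8.467; After the difference (first − rest): starting from the r=6 cylinder, the r=8.5 sphere at (-2.5, 15.5) misses the remaining region (no effect) — 1 connected region. Overall, the cross-section is a single solid region. The nearest boundary edge runs (5.20, -3.00)→(3.00, -5.20); distance from the point to it = 4.88 mm. The point is not inside any of the regions above, so it lies outside the cross-section (4.88 mm from the nearest boundary).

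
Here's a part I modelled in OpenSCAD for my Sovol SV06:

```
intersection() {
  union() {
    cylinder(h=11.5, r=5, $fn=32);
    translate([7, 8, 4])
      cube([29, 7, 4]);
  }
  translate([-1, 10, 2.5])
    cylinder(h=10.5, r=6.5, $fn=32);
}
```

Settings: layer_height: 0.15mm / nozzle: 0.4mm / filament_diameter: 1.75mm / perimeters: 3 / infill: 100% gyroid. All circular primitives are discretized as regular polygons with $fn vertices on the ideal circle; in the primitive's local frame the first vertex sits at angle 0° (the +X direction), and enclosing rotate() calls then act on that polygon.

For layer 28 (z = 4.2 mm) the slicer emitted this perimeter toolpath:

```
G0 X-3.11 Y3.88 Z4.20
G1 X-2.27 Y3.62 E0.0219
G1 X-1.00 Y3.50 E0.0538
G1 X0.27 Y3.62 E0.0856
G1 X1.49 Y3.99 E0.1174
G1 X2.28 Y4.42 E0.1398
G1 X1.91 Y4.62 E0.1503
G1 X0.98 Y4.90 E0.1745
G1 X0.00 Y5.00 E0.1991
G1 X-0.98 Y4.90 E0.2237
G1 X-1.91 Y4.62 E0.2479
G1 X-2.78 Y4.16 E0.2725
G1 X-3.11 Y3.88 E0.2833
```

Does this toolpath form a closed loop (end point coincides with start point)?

yes

Start point (G0): (-3.11, 3.88). End point (last G1): the path returns to the start — closed.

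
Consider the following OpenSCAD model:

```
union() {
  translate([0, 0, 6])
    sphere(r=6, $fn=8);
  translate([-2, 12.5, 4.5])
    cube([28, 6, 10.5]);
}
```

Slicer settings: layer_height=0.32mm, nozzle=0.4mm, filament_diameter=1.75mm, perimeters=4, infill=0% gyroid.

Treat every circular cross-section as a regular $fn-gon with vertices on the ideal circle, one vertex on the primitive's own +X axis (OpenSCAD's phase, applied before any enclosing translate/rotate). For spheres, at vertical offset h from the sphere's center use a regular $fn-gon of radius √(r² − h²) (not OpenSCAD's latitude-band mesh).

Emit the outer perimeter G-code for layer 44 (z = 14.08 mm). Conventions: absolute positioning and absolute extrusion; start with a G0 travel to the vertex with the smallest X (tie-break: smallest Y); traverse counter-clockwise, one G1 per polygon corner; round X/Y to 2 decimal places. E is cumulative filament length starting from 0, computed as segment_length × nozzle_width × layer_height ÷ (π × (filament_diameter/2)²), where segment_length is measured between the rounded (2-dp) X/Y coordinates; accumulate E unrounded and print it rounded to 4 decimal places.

At z = 14.08 mm: the sphere does not reach this height (|z−center|=8.080 > r=6); the cube at (-2, 12.5) is present — its section is the full 28×6 rectangle; Combining (union): only the 28×6 cube at (-2, 12.5) is present, so the union is just that shape — 1 connected region. The outline is a single polygon with 4 vertices. Extrusion per mm of travel: 0.4 × 0.32 / (π × 0.875²) = 0.053216. Accumulating E over each segment gives final E = 3.6187.

G0 X-2.00 Y12.50 Z14.08
G1 X26.00 Y12.50 E1.4901
G1 X26.00 Y18.50 E1.8094
G1 X-2.00 Y18.50 E3.2994
G1 X-2.00 Y12.50 E3.6187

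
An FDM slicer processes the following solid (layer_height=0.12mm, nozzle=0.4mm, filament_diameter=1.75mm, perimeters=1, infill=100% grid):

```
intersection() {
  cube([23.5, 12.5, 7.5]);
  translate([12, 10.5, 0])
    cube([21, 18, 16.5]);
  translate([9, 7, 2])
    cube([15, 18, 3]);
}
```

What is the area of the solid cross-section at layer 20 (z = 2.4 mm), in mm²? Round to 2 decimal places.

23.00 mm²

At z = 2.4 mm: the 23.5×12.5 cube contributes its full rectangle (area 293.75 mm²); the 21×18 cube at (12, 10.5) contributes its full rectangle (area 378.00 mm²); the cube at (9, 7) is present — its section is the full 15×18 rectangle (area 270.00 mm²); After intersecting: the 21×18 cube at (12, 10.5) partially overlaps the 23.5×12.5 cube; clipping to the common part keeps 23.00 mm²; the running intersection lies inside the 15×18 cube at (9, 7), so it is kept whole — area = 23.00 mm². Overall, the cross-section is a single solid region. Net area = 23.00 mm².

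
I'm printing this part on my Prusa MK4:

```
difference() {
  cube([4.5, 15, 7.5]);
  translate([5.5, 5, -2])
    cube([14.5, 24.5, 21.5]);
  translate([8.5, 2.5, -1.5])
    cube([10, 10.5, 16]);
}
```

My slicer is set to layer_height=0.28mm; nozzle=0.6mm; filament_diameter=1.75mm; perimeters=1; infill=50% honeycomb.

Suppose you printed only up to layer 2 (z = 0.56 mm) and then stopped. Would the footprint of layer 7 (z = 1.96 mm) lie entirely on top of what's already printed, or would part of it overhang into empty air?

entirely on top

Compare the two slices. At z = 0.56: the 4.5×15 cube contributes its full rectangle (area 67.50 mm²); the cube at (5.5, 5) (footprint 14.5×24.5) is included at this height (area 355.25 mm²); the cube at (8.5, 2.5) (footprint 10×10.5) is included at this height (area 105.00 mm²); Taking the first minus the rest: starting from the 4.5×15 cube (67.50 mm²), the 14.5×24.5 cube at (5.5, 5) misses the remaining region (no effect); the 10×10.5 cube at (8.5, 2.5) misses the remaining region (no effect) — area = 67.50 mm². At z = 1.96: the cube (footprint 4.5×15) is included at this height (area 67.50 mm²); the cube at (5.5, 5) is present — its section is the full 14.5×24.5 rectangle (area 355.25 mm²); the cube at (8.5, 2.5) is present — its section is the full 10×10.5 rectangle (area 105.00 mm²); After the difference (first − rest): starting from the 4.5×15 cube (67.50 mm²), the 14.5×24.5 cube at (5.5, 5) misses the remaining region (no effect); the 10×10.5 cube at (8.5, 2.5) misses the remaining region (no effect) — area = 67.50 mm². Checking containment: the cross-section at z = 1.96 is a subset of the cross-section at z = 0.56.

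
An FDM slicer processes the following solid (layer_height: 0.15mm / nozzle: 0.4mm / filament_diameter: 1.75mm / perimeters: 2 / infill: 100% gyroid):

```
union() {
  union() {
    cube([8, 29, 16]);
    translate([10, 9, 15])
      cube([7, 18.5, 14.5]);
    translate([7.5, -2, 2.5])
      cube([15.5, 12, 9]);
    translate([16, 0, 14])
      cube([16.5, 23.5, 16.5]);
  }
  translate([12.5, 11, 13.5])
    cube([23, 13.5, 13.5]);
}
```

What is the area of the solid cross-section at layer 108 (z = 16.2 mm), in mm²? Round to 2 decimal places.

558.75 mm²

At z = 16.2 mm: the cube is absent (z outside [0, 16]); the cube at (10, 9) is present — its section is the full 7×18.5 rectangle (area 129.50 mm²); the cube at (7.5, -2) is absent (z outside [2.5, 11.5]); the cube at (16, 0) (footprint 16.5×23.5) is included at this height (area 387.75 mm²); Taking the union: the regions partially overlap — summed areas 517.25 mm² minus the doubly-counted overlap 14.50 mm² gives 502.75 mm² — area = 502.75 mm²; the cube at (12.5, 11) is present — its section is the full 23×13.5 rectangle (area 310.50 mm²); Taking the union: the regions partially overlap — summed areas 813.25 mm² minus the doubly-counted overlap 254.50 mm² gives 558.75 mm² — area = 558.75 mm². Overall, the cross-section is a single solid region. Net area = 558.75 mm².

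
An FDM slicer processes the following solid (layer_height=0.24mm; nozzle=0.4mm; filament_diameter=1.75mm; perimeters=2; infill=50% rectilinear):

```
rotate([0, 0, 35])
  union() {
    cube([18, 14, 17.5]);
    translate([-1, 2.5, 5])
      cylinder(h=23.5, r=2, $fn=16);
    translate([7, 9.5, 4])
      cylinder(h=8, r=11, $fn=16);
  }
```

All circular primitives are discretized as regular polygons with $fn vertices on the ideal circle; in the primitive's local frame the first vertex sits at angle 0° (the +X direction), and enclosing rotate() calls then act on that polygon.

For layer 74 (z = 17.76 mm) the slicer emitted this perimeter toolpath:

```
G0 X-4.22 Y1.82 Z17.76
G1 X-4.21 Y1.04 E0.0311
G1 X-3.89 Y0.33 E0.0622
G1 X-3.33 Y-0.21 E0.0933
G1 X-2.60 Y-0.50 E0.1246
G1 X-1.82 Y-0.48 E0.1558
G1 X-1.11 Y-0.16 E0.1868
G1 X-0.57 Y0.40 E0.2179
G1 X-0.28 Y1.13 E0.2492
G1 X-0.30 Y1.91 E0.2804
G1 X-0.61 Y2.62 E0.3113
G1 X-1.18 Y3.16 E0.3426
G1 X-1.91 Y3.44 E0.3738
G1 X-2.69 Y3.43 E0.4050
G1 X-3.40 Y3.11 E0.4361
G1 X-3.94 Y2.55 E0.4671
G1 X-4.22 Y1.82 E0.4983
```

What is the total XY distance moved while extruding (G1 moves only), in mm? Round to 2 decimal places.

12.49 mm

Sum the Euclidean lengths of each G1 segment: total = 12.49 mm.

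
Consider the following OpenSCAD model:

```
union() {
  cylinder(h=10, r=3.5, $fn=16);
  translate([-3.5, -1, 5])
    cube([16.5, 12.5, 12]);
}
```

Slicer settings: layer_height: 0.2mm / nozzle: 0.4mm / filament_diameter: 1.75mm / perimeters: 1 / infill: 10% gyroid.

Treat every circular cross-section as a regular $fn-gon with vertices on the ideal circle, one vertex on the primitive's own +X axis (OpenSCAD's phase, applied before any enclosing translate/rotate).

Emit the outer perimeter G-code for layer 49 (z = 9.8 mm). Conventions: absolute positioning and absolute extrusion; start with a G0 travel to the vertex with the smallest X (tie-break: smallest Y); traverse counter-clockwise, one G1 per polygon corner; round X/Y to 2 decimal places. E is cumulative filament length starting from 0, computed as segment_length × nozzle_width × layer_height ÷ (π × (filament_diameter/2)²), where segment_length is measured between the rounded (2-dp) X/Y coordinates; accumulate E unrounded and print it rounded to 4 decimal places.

At z = 9.8 mm: the r=3.5 cylinder gives a regular 16-gon of circumradius 3.5 (constant along its height); the cube at (-3.5, -1) is present — its section is the full 16.5×12.5 rectangle; Combining (union): the regions partially overlap (shared area 25.55 mm²), so overlapping operands fuse into one piece — 1 connected region. The outline is a single polygon with 13 vertices. Extrusion per mm of travel: 0.4 × 0.2 / (π × 0.875²) = 0.033260. Accumulating E over each segment gives final E = 2.0048.

G0 X-3.50 Y-1.00 Z9.80
G1 X-3.30 Y-1.00 E0.0067
G1 X-3.23 Y-1.34 E0.0182
G1 X-2.47 Y-2.47 E0.0635
G1 X-1.34 Y-3.23 E0.1088
G1 X0.00 Y-3.50 E0.1542
G1 X1.34 Y-3.23 E0.1997
G1 X2.47 Y-2.47 E0.2450
G1 X3.23 Y-1.34 E0.2903
G1 X3.30 Y-1.00 E0.3018
G1 X13.00 Y-1.00 E0.6245
G1 X13.00 Y11.50 E1.0402
G1 X-3.50 Y11.50 E1.5890
G1 X-3.50 Y-1.00 E2.0048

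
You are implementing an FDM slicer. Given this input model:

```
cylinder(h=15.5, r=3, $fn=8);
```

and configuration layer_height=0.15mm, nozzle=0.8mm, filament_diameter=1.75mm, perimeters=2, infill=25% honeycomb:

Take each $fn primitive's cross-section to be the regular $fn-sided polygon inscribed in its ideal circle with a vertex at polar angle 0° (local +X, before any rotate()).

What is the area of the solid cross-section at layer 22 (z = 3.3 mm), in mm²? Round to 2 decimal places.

At z = 3.3 mm: the r=3 cylinder gives a regular 8-gon of circumradius 3 (constant along its height) (area = (8/2)·3.000²·sin(360°/8) = 25.46 mm²). Overall, the cross-section is a single solid region. Net area = 25.46 mm².

25.46 mm²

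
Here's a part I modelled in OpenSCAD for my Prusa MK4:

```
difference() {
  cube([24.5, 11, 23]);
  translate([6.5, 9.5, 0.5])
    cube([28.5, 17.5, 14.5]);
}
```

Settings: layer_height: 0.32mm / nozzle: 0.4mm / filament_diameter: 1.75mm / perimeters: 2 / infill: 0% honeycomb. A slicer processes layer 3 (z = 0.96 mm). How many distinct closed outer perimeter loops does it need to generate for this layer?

At z = 0.96 mm: the 24.5×11 cube contributes its full rectangle; the cube at (6.5, 9.5) is present — its section is the full 28.5×17.5 rectangle; After the difference (first − rest): starting from the 24.5×11 cube, the 28.5×17.5 cube at (6.5, 9.5) partially overlaps it — only the 27.00 mm² overlap (of its 498.75 mm²) is removed, clipping the outline — 1 connected region. The result has 1 disconnected region.

1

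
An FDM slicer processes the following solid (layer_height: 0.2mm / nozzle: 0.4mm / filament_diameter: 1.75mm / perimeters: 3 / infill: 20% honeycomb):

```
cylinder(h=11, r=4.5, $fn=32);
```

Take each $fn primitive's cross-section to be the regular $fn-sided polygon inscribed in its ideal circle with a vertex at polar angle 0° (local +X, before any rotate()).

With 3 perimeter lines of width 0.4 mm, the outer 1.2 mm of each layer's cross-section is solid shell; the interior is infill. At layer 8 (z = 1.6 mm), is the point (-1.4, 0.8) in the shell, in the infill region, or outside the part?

infill

At z = 1.6 mm: the r=4.5 cylinder contributes a regular 32-gon of circumradius 4.5. Overall, the cross-section is a single solid region. The nearest boundary edge runs (-3.74, 2.50)→(-4.16, 1.72); distance from the point to it = 2.87 mm. The point is inside the cross-section and 2.87 mm from the nearest boundary — more than the 1.2 mm shell width (3 × 0.4), so it's in the infill interior.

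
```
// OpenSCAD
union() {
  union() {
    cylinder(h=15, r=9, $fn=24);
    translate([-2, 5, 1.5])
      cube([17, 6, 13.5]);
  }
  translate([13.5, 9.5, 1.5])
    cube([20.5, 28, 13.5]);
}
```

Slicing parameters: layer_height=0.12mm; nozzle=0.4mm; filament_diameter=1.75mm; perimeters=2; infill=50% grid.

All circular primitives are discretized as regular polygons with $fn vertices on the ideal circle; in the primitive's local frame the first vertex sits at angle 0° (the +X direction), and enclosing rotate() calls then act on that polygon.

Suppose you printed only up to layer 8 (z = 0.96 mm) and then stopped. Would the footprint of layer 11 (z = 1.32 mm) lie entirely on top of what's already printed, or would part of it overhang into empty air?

Compare the two slices. At z = 0.96: the cylinder: section is a regular 24-gon, circumradius r=9 (area = (24/2)·9.000²·sin(360°/24) = 251.57 mm²); the cube at (-2, 5) is not intersected at this z (z outside [1.5, 15]); Taking the union: only the r=9 cylinder is present, so the union is just that shape — area = 251.57 mm²; the cube at (13.5, 9.5) does not reach this height (z outside [1.5, 15]); Taking the union: only that combined region is present, so the union is just that shape — area = 251.57 mm². At z = 1.32: the cylinder: section is a regular 24-gon, circumradius r=9 (area = (24/2)·9.000²·sin(360°/24) = 251.57 mm²); the cube at (-2, 5) does not reach this height (z outside [1.5, 15]); Combining (union): only the r=9 cylinder is present, so the union is just that shape — area = 251.57 mm²; the cube at (13.5, 9.5) does not reach this height (z outside [1.5, 15]); Taking the union: only that combined region is present, so the union is just that shape — area = 251.57 mm². Checking containment: the cross-section at z = 1.32 is a subset of the cross-section at z = 0.96.

entirely on top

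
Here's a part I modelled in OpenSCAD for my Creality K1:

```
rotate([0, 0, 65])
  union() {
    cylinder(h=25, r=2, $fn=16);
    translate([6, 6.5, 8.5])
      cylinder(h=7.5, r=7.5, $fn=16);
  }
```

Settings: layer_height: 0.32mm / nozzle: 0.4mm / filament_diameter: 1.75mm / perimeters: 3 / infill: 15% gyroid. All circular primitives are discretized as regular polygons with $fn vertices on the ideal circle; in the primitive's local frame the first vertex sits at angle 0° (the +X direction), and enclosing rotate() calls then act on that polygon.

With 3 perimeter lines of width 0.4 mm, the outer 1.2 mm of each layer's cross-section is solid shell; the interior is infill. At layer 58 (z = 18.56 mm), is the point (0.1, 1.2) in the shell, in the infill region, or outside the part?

shell

At z = 18.56 mm: the r=2 cylinder gives a regular 16-gon of circumradius 2 (constant along its height); the cylinder at (6, 6.5) does not reach this height (z outside [8.5, 16]); Combining (union): only the r=2 cylinder is present, so the union is just that shape — 1 connected region; (rotated 65° about Z; rotation is an isometry so areas/perimeters/island counts are preserved). Overall, the cross-section is a single solid region. Undo the 65° rotation: the query point maps to (1.130, 0.417) in the un-rotated model frame. The nearest boundary edge runs (2.00, 0.00)→(1.85, 0.77); distance from the point to it = 0.77 mm. The point is inside the cross-section, 0.77 mm from the nearest boundary — within the 1.2 mm shell band (3 × 0.4).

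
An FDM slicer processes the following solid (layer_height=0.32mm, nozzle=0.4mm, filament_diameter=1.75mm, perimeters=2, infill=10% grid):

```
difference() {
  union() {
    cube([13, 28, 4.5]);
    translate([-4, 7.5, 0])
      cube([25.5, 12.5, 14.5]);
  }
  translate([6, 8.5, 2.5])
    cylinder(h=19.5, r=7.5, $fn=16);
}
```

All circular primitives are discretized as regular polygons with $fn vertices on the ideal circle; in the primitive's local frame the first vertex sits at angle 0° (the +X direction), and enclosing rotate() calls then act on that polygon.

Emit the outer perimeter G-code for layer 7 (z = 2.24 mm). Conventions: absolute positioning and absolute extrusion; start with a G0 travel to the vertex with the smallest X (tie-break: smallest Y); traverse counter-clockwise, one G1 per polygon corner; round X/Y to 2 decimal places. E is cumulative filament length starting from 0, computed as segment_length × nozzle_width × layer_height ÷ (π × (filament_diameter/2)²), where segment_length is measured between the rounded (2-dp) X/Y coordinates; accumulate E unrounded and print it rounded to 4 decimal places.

G0 X-4.00 Y7.50 Z2.24
G1 X0.00 Y7.50 E0.2129
G1 X0.00 Y0.00 E0.6120
G1 X13.00 Y0.00 E1.3038
G1 X13.00 Y7.50 E1.7029
G1 X21.50 Y7.50 E2.1553
G1 X21.50 Y20.00 E2.8205
G1 X13.00 Y20.00 E3.2728
G1 X13.00 Y28.00 E3.6985
G1 X0.00 Y28.00 E4.3903
G1 X0.00 Y20.00 E4.8161
G1 X-4.00 Y20.00 E5.0289
G1 X-4.00 Y7.50 E5.6941

At z = 2.24 mm: the cube is present — its section is the full 13×28 rectangle; the cube at (-4, 7.5) (footprint 25.5×12.5) is included at this height; Merging all regions: the regions partially overlap (shared area 162.50 mm²), so overlapping operands fuse into one piece — 1 connected region; the cylinder at (6, 8.5) does not reach this height (z outside [2.5, 22]); Taking the first minus the rest: none of the subtracted shapes is present at this height, so that combined region is unchanged — 1 connected region. The outline is a single polygon with 12 vertices. Extrusion per mm of travel: 0.4 × 0.32 / (π × 0.875²) = 0.053216. Accumulating E over each segment gives final E = 5.6941.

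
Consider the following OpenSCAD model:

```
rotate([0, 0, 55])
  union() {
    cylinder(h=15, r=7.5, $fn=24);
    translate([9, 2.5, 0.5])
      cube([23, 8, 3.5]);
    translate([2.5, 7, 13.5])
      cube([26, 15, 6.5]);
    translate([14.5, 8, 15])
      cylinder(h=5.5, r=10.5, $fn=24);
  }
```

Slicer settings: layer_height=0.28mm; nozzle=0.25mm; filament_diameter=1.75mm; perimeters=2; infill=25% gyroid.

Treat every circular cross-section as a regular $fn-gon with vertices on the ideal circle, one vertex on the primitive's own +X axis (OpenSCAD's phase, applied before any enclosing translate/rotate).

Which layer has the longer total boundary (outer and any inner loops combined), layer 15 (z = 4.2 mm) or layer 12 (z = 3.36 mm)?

layer 12 (z = 3.36 mm)

Layer 15 (z = 4.2): the cylinder: section is a regular 24-gon, circumradius r=7.5 (perimeter = 2·24·7.500·sin(180°/24) = 46.99 mm); the cube at (9, 2.5) is absent (z outside [0.5, 4]); the cube at (2.5, 7) does not reach this height (z outside [13.5, 20]); the cylinder at (14.5, 8) is not intersected at this z (z outside [15, 20.5]); Taking the union: only the r=7.5 cylinder is present, so the union is just that shape — boundary = 46.99 mm; (rotated 55° about Z; rotation is an isometry so areas/perimeters/island counts are preserved). So its perimeter = 46.99 mm. Layer 12 (z = 3.36): the r=7.5 cylinder contributes a regular 24-gon of circumradius 7.5 (perimeter = 2·24·7.500·sin(180°/24) = 46.99 mm); the cube at (9, 2.5) (footprint 23×8) is included at this height (perimeter 62.00 mm); the cube at (2.5, 7) is not intersected at this z (z outside [13.5, 20]); the cylinder at (14.5, 8) is not intersected at this z (z outside [15, 20.5]); Merging all regions: the 2 present regions are separate (no shared area or edge), so areas and boundary lengths simply add and each stays a separate island — boundary = 108.99 mm; (whole slice rotated 55° about Z — lengths, areas and connectivity unchanged). So its perimeter = 108.99 mm. Layer 12 is larger (108.99 vs 46.99 mm).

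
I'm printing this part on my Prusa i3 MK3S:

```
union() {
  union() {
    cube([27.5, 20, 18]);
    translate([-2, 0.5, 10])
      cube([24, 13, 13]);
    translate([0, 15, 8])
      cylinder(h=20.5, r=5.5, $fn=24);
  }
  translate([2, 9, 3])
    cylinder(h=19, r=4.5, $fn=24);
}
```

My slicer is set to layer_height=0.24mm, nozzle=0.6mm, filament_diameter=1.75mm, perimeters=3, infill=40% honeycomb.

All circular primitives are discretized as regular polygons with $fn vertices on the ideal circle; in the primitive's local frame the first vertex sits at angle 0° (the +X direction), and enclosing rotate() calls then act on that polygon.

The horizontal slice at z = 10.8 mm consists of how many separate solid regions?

At z = 10.8 mm: the cube (footprint 27.5×20) is included at this height; the cube at (-2, 0.5) (footprint 24×13) is included at this height; the r=5.5 cylinder at (0, 15) contributes a regular 24-gon of circumradius 5.5; Merging all regions: the regions partially overlap (shared area 339.97 mm²), so overlapping operands fuse into one piece — 1 connected region; the r=4.5 cylinder at (2, 9) gives a regular 24-gon of circumradius 4.5 (constant along its height); Merging all regions: the regions partially overlap (shared area 61.82 mm²), so overlapping operands fuse into one piece — 1 connected region. The result has 1 disconnected region.

1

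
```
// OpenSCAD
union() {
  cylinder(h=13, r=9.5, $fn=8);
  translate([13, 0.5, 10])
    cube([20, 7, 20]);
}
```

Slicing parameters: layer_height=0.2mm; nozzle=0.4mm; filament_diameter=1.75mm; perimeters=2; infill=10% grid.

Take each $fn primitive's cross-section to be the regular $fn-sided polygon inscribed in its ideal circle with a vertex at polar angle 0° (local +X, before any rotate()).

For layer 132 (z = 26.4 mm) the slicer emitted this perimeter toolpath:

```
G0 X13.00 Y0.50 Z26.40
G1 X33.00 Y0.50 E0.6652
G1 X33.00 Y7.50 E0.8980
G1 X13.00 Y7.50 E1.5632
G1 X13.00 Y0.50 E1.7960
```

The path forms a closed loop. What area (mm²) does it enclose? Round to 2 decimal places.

Apply the shoelace formula to the sequence of (X, Y) vertices; enclosed area = 140.00 mm².

140.00 mm²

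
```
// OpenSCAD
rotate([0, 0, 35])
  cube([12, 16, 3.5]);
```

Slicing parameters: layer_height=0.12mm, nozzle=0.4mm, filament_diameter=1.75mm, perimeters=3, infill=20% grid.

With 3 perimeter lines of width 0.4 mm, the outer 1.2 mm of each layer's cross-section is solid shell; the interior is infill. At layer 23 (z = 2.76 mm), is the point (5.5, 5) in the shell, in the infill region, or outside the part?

shell

At z = 2.76 mm: the 12×16 cube contributes its full rectangle; (rotated 35° about Z; rotation is an isometry so areas/perimeters/island counts are preserved). Overall, the cross-section is a single solid region. Undo the 35° rotation: the query point maps to (7.373, 0.941) in the un-rotated model frame. The nearest boundary edge runs (0.00, 0.00)→(12.00, 0.00); distance from the point to it = 0.94 mm. The point is inside the cross-section, 0.94 mm from the nearest boundary — within the 1.2 mm shell band (3 × 0.4).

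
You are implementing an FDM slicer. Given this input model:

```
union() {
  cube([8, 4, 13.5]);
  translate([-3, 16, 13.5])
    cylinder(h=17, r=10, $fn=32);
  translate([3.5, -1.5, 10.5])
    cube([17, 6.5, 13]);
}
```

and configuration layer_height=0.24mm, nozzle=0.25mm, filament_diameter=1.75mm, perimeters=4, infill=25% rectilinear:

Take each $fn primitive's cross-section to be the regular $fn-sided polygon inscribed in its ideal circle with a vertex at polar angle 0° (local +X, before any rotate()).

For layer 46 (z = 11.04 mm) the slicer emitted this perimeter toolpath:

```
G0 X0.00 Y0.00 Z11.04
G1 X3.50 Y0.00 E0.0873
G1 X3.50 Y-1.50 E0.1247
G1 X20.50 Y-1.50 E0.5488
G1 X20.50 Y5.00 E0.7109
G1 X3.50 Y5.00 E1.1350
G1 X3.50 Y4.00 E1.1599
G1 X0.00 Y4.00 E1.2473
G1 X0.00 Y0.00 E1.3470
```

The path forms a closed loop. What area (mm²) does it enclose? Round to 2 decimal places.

124.50 mm²

Apply the shoelace formula to the sequence of (X, Y) vertices; enclosed area = 124.50 mm².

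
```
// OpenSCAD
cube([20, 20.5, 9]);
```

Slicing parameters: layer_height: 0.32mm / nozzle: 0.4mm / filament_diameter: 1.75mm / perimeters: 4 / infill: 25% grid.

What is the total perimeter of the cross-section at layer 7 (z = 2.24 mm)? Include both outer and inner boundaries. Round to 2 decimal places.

At z = 2.24 mm: the 20×20.5 cube contributes its full rectangle (perimeter 81.00 mm). Overall, the cross-section is a single solid region. Total boundary length (outer) = 81.00 mm.

81.00 mm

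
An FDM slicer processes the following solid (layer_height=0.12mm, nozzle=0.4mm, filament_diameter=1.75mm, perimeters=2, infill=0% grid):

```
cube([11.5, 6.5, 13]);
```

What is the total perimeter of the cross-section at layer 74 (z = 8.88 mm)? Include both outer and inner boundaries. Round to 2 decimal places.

At z = 8.88 mm: the cube (footprint 11.5×6.5) is included at this height (perimeter 36.00 mm). Overall, the cross-section is a single solid region. Total boundary length (outer) = 36.00 mm.

36.00 mm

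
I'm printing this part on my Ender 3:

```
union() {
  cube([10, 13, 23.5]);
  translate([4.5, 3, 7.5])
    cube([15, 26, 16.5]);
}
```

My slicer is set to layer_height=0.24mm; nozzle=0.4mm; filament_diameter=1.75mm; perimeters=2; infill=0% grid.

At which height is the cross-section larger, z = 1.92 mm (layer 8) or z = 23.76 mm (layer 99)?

layer 99 (z = 23.76 mm)

Layer 8 (z = 1.92): the cube is present — its section is the full 10×13 rectangle (area 130.00 mm²); the cube at (4.5, 3) does not reach this height (z outside [7.5, 24]); Merging all regions: only the 10×13 cube is present, so the union is just that shape — area = 130.00 mm². So its area = 130.00 mm². Layer 99 (z = 23.76): the cube is not intersected at this z (z outside [0, 23.5]); the cube at (4.5, 3) is present — its section is the full 15×26 rectangle (area 390.00 mm²); Combining (union): only the 15×26 cube at (4.5, 3) is present, so the union is just that shape — area = 390.00 mm². So its area = 390.00 mm². Layer 99 is larger (390.00 vs 130.00 mm²).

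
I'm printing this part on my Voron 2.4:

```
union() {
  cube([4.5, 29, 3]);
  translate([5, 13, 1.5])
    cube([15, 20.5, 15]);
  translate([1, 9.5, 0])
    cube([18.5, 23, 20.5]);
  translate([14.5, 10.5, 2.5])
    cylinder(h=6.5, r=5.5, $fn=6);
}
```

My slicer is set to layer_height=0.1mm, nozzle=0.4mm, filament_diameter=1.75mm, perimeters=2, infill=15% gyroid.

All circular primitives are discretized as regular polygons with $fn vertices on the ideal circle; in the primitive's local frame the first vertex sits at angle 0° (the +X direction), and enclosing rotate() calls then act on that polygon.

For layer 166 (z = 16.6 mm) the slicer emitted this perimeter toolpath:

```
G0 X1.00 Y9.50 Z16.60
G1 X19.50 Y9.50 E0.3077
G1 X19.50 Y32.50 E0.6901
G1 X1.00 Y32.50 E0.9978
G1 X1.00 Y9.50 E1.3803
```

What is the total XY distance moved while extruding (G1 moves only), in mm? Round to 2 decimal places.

Sum the Euclidean lengths of each G1 segment: total = 83.00 mm.

83.00 mm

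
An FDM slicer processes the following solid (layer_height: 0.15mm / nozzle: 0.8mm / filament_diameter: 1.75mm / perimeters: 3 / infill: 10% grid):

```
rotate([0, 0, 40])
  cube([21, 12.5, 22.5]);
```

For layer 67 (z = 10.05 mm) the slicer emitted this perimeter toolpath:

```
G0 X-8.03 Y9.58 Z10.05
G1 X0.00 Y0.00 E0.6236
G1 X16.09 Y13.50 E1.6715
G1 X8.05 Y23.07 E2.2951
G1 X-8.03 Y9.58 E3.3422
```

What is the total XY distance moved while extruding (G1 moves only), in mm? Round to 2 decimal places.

Sum the Euclidean lengths of each G1 segment: total = 66.99 mm.

66.99 mm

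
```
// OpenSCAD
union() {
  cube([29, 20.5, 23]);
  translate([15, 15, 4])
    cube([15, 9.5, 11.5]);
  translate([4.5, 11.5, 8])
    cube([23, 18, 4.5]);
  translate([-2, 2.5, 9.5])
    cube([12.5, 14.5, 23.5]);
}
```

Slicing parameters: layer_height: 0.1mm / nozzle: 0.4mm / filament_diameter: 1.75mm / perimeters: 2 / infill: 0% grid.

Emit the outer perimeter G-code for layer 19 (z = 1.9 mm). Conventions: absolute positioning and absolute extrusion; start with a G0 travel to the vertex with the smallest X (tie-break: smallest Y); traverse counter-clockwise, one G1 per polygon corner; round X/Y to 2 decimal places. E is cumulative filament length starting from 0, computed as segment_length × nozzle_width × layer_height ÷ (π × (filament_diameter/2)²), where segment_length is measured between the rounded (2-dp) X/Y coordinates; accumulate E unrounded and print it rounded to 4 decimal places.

G0 X0.00 Y0.00 Z1.90
G1 X29.00 Y0.00 E0.4823
G1 X29.00 Y20.50 E0.8232
G1 X0.00 Y20.50 E1.3055
G1 X0.00 Y0.00 E1.6464

At z = 1.9 mm: the cube (footprint 29×20.5) is included at this height; the cube at (15, 15) is absent (z outside [4, 15.5]); the cube at (4.5, 11.5) does not reach this height (z outside [8, 12.5]); the cube at (-2, 2.5) is absent (z outside [9.5, 33]); Merging all regions: only the 29×20.5 cube is present, so the union is just that shape — 1 connected region. The outline is a single polygon with 4 vertices. Extrusion per mm of travel: 0.4 × 0.1 / (π × 0.875²) = 0.016630. Accumulating E over each segment gives final E = 1.6464.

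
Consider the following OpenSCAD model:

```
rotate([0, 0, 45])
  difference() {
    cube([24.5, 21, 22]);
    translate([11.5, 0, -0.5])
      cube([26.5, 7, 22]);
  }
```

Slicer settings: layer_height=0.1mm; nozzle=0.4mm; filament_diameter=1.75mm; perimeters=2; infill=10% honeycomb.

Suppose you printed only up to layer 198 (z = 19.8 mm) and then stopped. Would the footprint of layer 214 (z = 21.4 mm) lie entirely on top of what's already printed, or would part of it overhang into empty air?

Compare the two slices. At z = 19.8: the cube is present — its section is the full 24.5×21 rectangle (area 514.50 mm²); the 26.5×7 cube at (11.5, 0) contributes its full rectangle (area 185.50 mm²); Taking the first minus the rest: starting from the 24.5×21 cube (514.50 mm²), the 26.5×7 cube at (11.5, 0) partially overlaps it — only the 91.00 mm² overlap (of its 185.50 mm²) is removed, clipping the outline — area = 423.50 mm²; (rotated 45° about Z; rotation is an isometry so areas/perimeters/island counts are preserved). At z = 21.4: the 24.5×21 cube contributes its full rectangle (area 514.50 mm²); the cube at (11.5, 0) is present — its section is the full 26.5×7 rectangle (area 185.50 mm²); After the difference (first − rest): starting from the 24.5×21 cube (514.50 mm²), the 26.5×7 cube at (11.5, 0) partially overlaps it — only the 91.00 mm² overlap (of its 185.50 mm²) is removed, clipping the outline — area = 423.50 mm²; (rotated 45° about Z; rotation is an isometry so areas/perimeters/island counts are preserved). Checking containment: the cross-section at z = 21.4 is a subset of the cross-section at z = 19.8.

entirely on top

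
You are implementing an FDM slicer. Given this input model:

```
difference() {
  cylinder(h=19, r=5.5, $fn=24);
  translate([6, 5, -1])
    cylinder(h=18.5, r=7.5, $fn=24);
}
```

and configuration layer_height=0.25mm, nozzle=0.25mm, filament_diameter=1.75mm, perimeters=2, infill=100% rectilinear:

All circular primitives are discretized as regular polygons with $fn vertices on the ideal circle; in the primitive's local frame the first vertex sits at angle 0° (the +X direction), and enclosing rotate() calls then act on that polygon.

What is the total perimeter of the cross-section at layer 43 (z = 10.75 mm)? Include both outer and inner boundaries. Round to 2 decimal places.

32.88 mm

At z = 10.75 mm: the cylinder: section is a regular 24-gon, circumradius r=5.5 (perimeter = 2·24·5.500·sin(180°/24) = 34.46 mm); the r=7.5 cylinder at (6, 5) contributes a regular 24-gon of circumradius 7.5 (perimeter = 2·24·7.500·sin(180°/24) = 46.99 mm); Subtracting the remaining from the first: starting from the r=5.5 cylinder, the r=7.5 cylinder at (6, 5) partially overlaps it — only the 36.01 mm² overlap (of its 174.70 mm²) is removed, clipping the outline — boundary = 32.88 mm. Overall, the cross-section is a single solid region. Total boundary length (outer) = 32.88 mm.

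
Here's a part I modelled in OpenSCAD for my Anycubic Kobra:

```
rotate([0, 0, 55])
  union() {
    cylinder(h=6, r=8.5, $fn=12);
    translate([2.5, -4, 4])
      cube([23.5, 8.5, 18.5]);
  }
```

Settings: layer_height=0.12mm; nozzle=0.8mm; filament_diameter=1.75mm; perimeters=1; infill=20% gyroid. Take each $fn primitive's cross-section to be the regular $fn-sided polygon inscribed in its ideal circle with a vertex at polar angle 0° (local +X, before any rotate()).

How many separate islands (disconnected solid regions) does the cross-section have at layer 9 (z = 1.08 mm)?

1

At z = 1.08 mm: the r=8.5 cylinder gives a regular 12-gon of circumradius 8.5 (constant along its height); the cube at (2.5, -4) does not reach this height (z outside [4, 22.5]); Combining (union): only the r=8.5 cylinder is present, so the union is just that shape — 1 connected region; (rotated 55° about Z; rotation is an isometry so areas/perimeters/island counts are preserved). Overall, the cross-section is a single solid region. Island count = 1.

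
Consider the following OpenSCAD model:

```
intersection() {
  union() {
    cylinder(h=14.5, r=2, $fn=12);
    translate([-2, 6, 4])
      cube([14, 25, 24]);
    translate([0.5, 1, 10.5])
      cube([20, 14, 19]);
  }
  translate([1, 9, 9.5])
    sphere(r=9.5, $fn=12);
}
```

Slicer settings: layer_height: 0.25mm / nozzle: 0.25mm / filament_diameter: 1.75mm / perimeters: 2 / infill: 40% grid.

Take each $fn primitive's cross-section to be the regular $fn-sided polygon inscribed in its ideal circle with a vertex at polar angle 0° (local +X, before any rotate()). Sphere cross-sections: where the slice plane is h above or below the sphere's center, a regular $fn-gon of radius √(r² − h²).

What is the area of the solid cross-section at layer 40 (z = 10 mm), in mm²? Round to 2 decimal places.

137.62 mm²

At z = 10 mm: the cylinder: section is a regular 12-gon, circumradius r=2 (area = (12/2)·2.000²·sin(360°/12) = 12.00 mm²); the cube at (-2, 6) (footprint 14×25) is included at this height (area 350.00 mm²); the cube at (0.5, 1) is not intersected at this z (z outside [10.5, 29.5]); Taking the union: the 2 present regions are separate (no shared area or edge), so areas and boundary lengths simply add and each stays a separate island — area = 362.00 mm²; the r=9.5 sphere at (1, 9) slices to a regular 12-gon of circumradius 9.487 (√(r²−h²) with h=0.5 from center) (area = (12/2)·9.487²·sin(360°/12) = 270.00 mm²); Keeping only the common overlap: the r=9.5 sphere at (1, 9) partially overlaps the result so far; clipping to the common part keeps 137.62 mm² — area = 137.62 mm². Overall, the cross-section has 2 separate islands. Net area = 137.62 mm².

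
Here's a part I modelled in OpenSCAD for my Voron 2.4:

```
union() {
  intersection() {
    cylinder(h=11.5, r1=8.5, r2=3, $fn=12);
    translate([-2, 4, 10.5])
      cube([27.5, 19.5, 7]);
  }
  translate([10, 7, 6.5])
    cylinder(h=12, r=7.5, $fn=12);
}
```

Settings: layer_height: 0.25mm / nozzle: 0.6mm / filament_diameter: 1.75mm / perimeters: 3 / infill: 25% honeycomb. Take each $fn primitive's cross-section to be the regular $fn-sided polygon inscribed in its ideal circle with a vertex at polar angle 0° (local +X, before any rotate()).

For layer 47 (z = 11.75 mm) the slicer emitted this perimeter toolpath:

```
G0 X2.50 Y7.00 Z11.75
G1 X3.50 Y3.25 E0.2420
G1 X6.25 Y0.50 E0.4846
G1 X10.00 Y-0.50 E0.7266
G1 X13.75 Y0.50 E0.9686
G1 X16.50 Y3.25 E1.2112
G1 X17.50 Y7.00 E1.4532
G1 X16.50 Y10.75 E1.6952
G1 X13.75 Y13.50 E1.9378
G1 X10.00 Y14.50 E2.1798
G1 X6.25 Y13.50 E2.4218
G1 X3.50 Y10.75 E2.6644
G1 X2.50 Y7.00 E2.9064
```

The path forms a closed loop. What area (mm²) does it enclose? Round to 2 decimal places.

Apply the shoelace formula to the sequence of (X, Y) vertices; enclosed area = 168.88 mm².

168.88 mm²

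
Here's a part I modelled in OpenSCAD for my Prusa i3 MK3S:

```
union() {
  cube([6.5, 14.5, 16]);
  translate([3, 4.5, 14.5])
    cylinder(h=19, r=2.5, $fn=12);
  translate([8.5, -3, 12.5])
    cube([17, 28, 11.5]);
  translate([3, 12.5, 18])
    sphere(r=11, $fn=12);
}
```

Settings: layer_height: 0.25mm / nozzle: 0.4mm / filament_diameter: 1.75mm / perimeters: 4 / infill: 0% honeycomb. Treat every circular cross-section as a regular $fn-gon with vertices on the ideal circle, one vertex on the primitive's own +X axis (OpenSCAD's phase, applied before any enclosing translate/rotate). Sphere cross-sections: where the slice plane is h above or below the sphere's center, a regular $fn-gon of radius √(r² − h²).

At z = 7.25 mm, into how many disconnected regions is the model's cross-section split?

1

At z = 7.25 mm: the 6.5×14.5 cube contributes its full rectangle; the cylinder at (3, 4.5) does not reach this height (z outside [14.5, 33.5]); the cube at (8.5, -3) is absent (z outside [12.5, 24]); the sphere at (3, 12.5): section is a regular 12-gon, circumradius = √(r²−h²) = √(11²−10.75²) = 2.332; Taking the union: the regions partially overlap (shared area 15.90 mm²), so overlapping operands fuse into one piece — 1 connected region. The result has 1 disconnected region.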